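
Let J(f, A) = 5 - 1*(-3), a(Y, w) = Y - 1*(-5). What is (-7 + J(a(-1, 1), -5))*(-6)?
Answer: -6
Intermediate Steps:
a(Y, w) = 5 + Y (a(Y, w) = Y + 5 = 5 + Y)
J(f, A) = 8 (J(f, A) = 5 + 3 = 8)
(-7 + J(a(-1, 1), -5))*(-6) = (-7 + 8)*(-6) = 1*(-6) = -6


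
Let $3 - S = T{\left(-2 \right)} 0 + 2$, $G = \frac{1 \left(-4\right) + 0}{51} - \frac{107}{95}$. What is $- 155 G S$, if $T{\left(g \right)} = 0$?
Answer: $\frac{180947}{969} \approx 186.74$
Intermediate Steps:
$G = - \frac{5837}{4845}$ ($G = \left(-4 + 0\right) \frac{1}{51} - \frac{107}{95} = \left(-4\right) \frac{1}{51} - \frac{107}{95} = - \frac{4}{51} - \frac{107}{95} = - \frac{5837}{4845} \approx -1.2047$)
$S = 1$ ($S = 3 - \left(0 \cdot 0 + 2\right) = 3 - \left(0 + 2\right) = 3 - 2 = 1$)
$- 155 G S = \left(-155\right) \left(- \frac{5837}{4845}\right) 1 = \frac{180947}{969} \cdot 1 = \frac{180947}{969}$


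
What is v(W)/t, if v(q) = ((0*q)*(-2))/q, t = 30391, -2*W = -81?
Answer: 0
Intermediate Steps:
W = 81/2 (W = -1/2*(-81) = 81/2 ≈ 40.500)
v(q) = 0 (v(q) = (0*(-2))/q = 0/q = 0)
v(W)/t = 0/30391 = 0*(1/30391) = 0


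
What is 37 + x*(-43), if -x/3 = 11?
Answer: 1456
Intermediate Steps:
x = -33 (x = -3*11 = -33)
37 + x*(-43) = 37 - 33*(-43) = 37 + 1419 = 1456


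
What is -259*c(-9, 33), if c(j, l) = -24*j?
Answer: -55944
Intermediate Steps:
-259*c(-9, 33) = -(-6216)*(-9) = -259*216 = -55944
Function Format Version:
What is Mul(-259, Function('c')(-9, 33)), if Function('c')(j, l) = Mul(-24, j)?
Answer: -55944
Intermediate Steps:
Mul(-259, Function('c')(-9, 33)) = Mul(-259, Mul(-24, -9)) = Mul(-259, 216) = -55944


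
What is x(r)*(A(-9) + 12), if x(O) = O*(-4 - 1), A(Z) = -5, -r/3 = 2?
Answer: 210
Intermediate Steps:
r = -6 (r = -3*2 = -6)
x(O) = -5*O (x(O) = O*(-5) = -5*O)
x(r)*(A(-9) + 12) = (-5*(-6))*(-5 + 12) = 30*7 = 210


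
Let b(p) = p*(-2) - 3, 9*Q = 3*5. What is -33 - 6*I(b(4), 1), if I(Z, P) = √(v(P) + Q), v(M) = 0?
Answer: -33 - 2*√15 ≈ -40.746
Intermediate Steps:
Q = 5/3 (Q = (3*5)/9 = (⅑)*15 = 5/3 ≈ 1.6667)
b(p) = -3 - 2*p (b(p) = -2*p - 3 = -3 - 2*p)
I(Z, P) = √15/3 (I(Z, P) = √(0 + 5/3) = √(5/3) = √15/3)
-33 - 6*I(b(4), 1) = -33 - 2*√15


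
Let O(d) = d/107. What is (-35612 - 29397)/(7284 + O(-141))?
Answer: -993709/111321 ≈ -8.9265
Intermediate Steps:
O(d) = d/107 (O(d) = d*(1/107) = d/107)
(-35612 - 29397)/(7284 + O(-141)) = (-35612 - 29397)/(7284 + (1/107)*(-141)) = -65009/(7284 - 141/107) = -65009/779247/107 = -65009*107/779247 = -993709/111321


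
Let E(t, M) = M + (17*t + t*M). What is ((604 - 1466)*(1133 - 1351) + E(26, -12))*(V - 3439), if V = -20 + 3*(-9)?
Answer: -655486524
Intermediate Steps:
V = -47 (V = -20 - 27 = -47)
E(t, M) = M + 17*t + M*t (E(t, M) = M + (17*t + M*t) = M + 17*t + M*t)
((604 - 1466)*(1133 - 1351) + E(26, -12))*(V - 3439) = ((604 - 1466)*(1133 - 1351) + (-12 + 17*26 - 12*26))*(-47 - 3439) = (-862*(-218) + (-12 + 442 - 312))*(-3486) = (187916 + 118)*(-3486) = 188034*(-3486) = -655486524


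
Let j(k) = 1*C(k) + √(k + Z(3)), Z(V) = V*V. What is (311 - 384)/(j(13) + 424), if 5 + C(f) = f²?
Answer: -21462/172861 + 73*√22/345722 ≈ -0.12317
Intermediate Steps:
C(f) = -5 + f²
Z(V) = V²
j(k) = -5 + k² + √(9 + k) (j(k) = 1*(-5 + k²) + √(k + 3²) = (-5 + k²) + √(k + 9) = (-5 + k²) + √(9 + k) = -5 + k² + √(9 + k))
(311 - 384)/(j(13) + 424) = (311 - 384)/((-5 + 13² + √(9 + 13)) + 424) = -73/((-5 + 169 + √22) + 424) = -73/((164 + √22) + 424) = -73/(588 + √22)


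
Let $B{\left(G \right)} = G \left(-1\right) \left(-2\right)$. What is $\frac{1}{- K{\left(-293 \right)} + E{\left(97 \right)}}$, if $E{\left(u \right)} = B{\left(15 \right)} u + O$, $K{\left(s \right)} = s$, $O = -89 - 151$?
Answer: $\frac{1}{2963} \approx 0.0003375$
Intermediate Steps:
$O = -240$ ($O = -89 - 151 = -240$)
$B{\left(G \right)} = 2 G$ ($B{\left(G \right)} = - G \left(-2\right) = 2 G$)
$E{\left(u \right)} = -240 + 30 u$ ($E{\left(u \right)} = 2 \cdot 15 u - 240 = 30 u - 240 = -240 + 30 u$)
$\frac{1}{- K{\left(-293 \right)} + E{\left(97 \right)}} = \frac{1}{\left(-1\right) \left(-293\right) + \left(-240 + 30 \cdot 97\right)} = \frac{1}{293 + \left(-240 + 2910\right)} = \frac{1}{293 + 2670} = \frac{1}{2963}$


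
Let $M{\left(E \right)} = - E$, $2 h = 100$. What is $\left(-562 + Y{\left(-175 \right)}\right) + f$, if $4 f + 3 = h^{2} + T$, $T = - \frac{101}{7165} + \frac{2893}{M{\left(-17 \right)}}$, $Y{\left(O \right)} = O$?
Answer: $- \frac{34207427}{487220} \approx -70.209$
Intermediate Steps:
$h = 50$ ($h = \frac{1}{2} \cdot 100 = 50$)
$T = \frac{20726628}{121805}$ ($T = - \frac{101}{7165} + \frac{2893}{\left(-1\right) \left(-17\right)} = \left(-101\right) \frac{1}{7165} + \frac{2893}{17} = - \frac{101}{7165} + 2893 \cdot \frac{1}{17} = - \frac{101}{7165} + \frac{2893}{17} = \frac{20726628}{121805} \approx 170.16$)
$f = \frac{324873713}{487220}$ ($f = - \frac{3}{4} + \frac{50^{2} + \frac{20726628}{121805}}{4} = - \frac{3}{4} + \frac{2500 + \frac{20726628}{121805}}{4} = - \frac{3}{4} + \frac{1}{4} \cdot \frac{325239128}{121805} = - \frac{3}{4} + \frac{81309782}{121805} = \frac{324873713}{487220} \approx 666.79$)
$\left(-562 + Y{\left(-175 \right)}\right) + f = \left(-562 - 175\right) + \frac{324873713}{487220} = -737 + \frac{324873713}{487220} = - \frac{34207427}{487220}$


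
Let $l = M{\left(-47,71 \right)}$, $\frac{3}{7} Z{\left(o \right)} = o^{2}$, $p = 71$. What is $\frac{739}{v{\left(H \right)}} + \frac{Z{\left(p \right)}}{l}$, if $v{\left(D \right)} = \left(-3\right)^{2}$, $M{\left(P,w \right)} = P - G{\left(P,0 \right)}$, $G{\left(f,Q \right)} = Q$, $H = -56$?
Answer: $- \frac{71128}{423} \approx -168.15$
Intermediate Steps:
$M{\left(P,w \right)} = P$ ($M{\left(P,w \right)} = P - 0 = P + 0 = P$)
$Z{\left(o \right)} = \frac{7 o^{2}}{3}$
$v{\left(D \right)} = 9$
$l = -47$
$\frac{739}{v{\left(H \right)}} + \frac{Z{\left(p \right)}}{l} = \frac{739}{9} + \frac{\frac{7}{3} \cdot 71^{2}}{-47} = 739 \cdot \frac{1}{9} + \frac{7}{3} \cdot 5041 \left(- \frac{1}{47}\right) = \frac{739}{9} + \frac{35287}{3} \left(- \frac{1}{47}\right) = \frac{739}{9} - \frac{35287}{141} = - \frac{71128}{423}$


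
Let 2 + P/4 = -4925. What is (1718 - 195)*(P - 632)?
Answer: -30977820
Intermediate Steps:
P = -19708 (P = -8 + 4*(-4925) = -8 - 19700 = -19708)
(1718 - 195)*(P - 632) = (1718 - 195)*(-19708 - 632) = 1523*(-20340) = -30977820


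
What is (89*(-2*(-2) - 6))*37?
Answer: -6586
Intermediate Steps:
(89*(-2*(-2) - 6))*37 = (89*(4 - 6))*37 = (89*(-2))*37 = -178*37 = -6586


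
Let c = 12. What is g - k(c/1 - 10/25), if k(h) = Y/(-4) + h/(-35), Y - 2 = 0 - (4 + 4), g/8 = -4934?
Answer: -13815609/350 ≈ -39473.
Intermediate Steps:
g = -39472 (g = 8*(-4934) = -39472)
Y = -6 (Y = 2 + (0 - (4 + 4)) = 2 + (0 - 1*8) = 2 + (0 - 8) = 2 - 8 = -6)
k(h) = 3/2 - h/35 (k(h) = -6/(-4) + h/(-35) = -6*(-1/4) + h*(-1/35) = 3/2 - h/35)
g - k(c/1 - 10/25) = -39472 - (3/2 - (12/1 - 10/25)/35) = -39472 - (3/2 - (12*1 - 10*1/25)/35) = -39472 - (3/2 - (12 - 2/5)/35) = -39472 - (3/2 - 1/35*58/5) = -39472 - (3/2 - 58/175) = -39472 - 1*409/350 = -39472 - 409/350 = -13815609/350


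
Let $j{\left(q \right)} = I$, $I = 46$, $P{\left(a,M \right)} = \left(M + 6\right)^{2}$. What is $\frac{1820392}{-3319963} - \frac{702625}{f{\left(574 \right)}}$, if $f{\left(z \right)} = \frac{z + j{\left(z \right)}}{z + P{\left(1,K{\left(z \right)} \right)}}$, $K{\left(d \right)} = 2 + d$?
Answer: $- \frac{79147671442612479}{205837706} \approx -3.8452 \cdot 10^{8}$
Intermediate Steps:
$P{\left(a,M \right)} = \left(6 + M\right)^{2}$
$j{\left(q \right)} = 46$
$f{\left(z \right)} = \frac{46 + z}{z + \left(8 + z\right)^{2}}$ ($f{\left(z \right)} = \frac{z + 46}{z + \left(6 + \left(2 + z\right)\right)^{2}} = \frac{46 + z}{z + \left(8 + z\right)^{2}}$)
$\frac{1820392}{-3319963} - \frac{702625}{f{\left(574 \right)}} = \frac{1820392}{-3319963} - \frac{702625}{\frac{1}{574 + \left(8 + 574\right)^{2}} \left(46 + 574\right)} = 1820392 \left(- \frac{1}{3319963}\right) - \frac{702625}{\frac{1}{574 + 582^{2}} \cdot 620} = - \frac{1820392}{3319963} - \frac{702625}{\frac{1}{574 + 338724} \cdot 620} = - \frac{1820392}{3319963} - \frac{702625}{\frac{1}{339298} \cdot 620} = - \frac{1820392}{3319963} - \frac{702625}{\frac{310}{169649}} = - \frac{1820392}{3319963} - \frac{23839925725}{62} = - \frac{79147671442612479}{205837706}$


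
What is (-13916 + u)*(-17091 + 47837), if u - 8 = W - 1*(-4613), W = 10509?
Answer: 37325644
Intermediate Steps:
u = 15130 (u = 8 + (10509 - 1*(-4613)) = 8 + (10509 + 4613) = 8 + 15122 = 15130)
(-13916 + u)*(-17091 + 47837) = (-13916 + 15130)*(-17091 + 47837) = 1214*30746 = 37325644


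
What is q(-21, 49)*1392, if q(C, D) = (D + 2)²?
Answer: 3620592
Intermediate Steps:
q(C, D) = (2 + D)²
q(-21, 49)*1392 = (2 + 49)²*1392 = 51²*1392 = 2601*1392 = 3620592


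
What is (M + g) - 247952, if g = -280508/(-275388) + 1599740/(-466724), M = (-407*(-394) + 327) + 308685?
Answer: 1778661733695868/8033136807 ≈ 2.2142e+5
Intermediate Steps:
M = 469370 (M = (160358 + 327) + 308685 = 160685 + 308685 = 469370)
g = -19351836458/8033136807 (g = -280508*(-1/275388) + 1599740*(-1/466724) = 70127/68847 - 399935/116681 = -19351836458/8033136807 ≈ -2.4090)
(M + g) - 247952 = (469370 - 19351836458/8033136807) - 247952 = 3770494071265132/8033136807 - 247952 = 1778661733695868/8033136807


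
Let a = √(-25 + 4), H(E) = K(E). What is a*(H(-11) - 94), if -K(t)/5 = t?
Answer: -39*I*√21 ≈ -178.72*I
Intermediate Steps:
K(t) = -5*t
H(E) = -5*E
a = I*√21 (a = √(-21) = I*√21 ≈ 4.5826*I)
a*(H(-11) - 94) = (I*√21)*(-5*(-11) - 94) = (I*√21)*(55 - 94) = (I*√21)*(-39) = -39*I*√21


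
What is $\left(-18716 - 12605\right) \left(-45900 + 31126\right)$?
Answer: $462736454$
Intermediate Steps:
$\left(-18716 - 12605\right) \left(-45900 + 31126\right) = \left(-31321\right) \left(-14774\right) = 462736454$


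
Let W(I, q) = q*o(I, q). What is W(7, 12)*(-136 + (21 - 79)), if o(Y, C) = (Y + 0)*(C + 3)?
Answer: -244440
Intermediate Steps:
o(Y, C) = Y*(3 + C)
W(I, q) = I*q*(3 + q) (W(I, q) = q*(I*(3 + q)) = I*q*(3 + q))
W(7, 12)*(-136 + (21 - 79)) = (7*12*(3 + 12))*(-136 + (21 - 79)) = (7*12*15)*(-136 - 58) = 1260*(-194) = -244440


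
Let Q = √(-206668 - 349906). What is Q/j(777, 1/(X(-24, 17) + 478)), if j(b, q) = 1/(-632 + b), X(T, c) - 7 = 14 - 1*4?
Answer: 145*I*√556574 ≈ 1.0818e+5*I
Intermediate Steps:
X(T, c) = 17 (X(T, c) = 7 + (14 - 1*4) = 7 + (14 - 4) = 7 + 10 = 17)
Q = I*√556574 (Q = √(-556574) = I*√556574 ≈ 746.04*I)
Q/j(777, 1/(X(-24, 17) + 478)) = (I*√556574)/(1/(-632 + 777)) = (I*√556574)/(1/145) = (I*√556574)*145 = 145*I*√556574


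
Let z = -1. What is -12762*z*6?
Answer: 76572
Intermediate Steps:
-12762*z*6 = -(-12762)*6 = -12762*(-6) = 76572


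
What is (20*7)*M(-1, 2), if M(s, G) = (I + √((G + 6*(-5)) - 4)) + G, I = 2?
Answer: 560 + 560*I*√2 ≈ 560.0 + 791.96*I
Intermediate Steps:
M(s, G) = 2 + G + √(-34 + G) (M(s, G) = (2 + √((G + 6*(-5)) - 4)) + G = (2 + √((G - 30) - 4)) + G = (2 + √((-30 + G) - 4)) + G = (2 + √(-34 + G)) + G = 2 + G + √(-34 + G))
(20*7)*M(-1, 2) = (20*7)*(2 + 2 + √(-34 + 2)) = 140*(2 + 2 + √(-32)) = 140*(2 + 2 + 4*I*√2) = 140*(4 + 4*I*√2) = 560 + 560*I*√2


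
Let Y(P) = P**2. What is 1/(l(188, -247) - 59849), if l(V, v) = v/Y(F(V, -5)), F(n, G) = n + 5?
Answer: -37249/2229315648 ≈ -1.6709e-5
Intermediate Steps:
F(n, G) = 5 + n
l(V, v) = v/(5 + V)**2 (l(V, v) = v/((5 + V)**2) = v/(5 + V)**2)
1/(l(188, -247) - 59849) = 1/(-247/(5 + 188)**2 - 59849) = 1/(-247/193**2 - 59849) = 1/(-247*1/37249 - 59849) = 1/(-247/37249 - 59849) = 1/(-2229315648/37249) = -37249/2229315648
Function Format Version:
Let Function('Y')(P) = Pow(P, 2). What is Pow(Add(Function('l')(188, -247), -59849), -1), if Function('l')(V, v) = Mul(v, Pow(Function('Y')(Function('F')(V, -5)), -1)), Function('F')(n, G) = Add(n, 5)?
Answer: Rational(-37249, 2229315648) ≈ -1.6709e-5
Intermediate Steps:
Function('F')(n, G) = Add(5, n)
Function('l')(V, v) = Mul(v, Pow(Add(5, V), -2)) (Function('l')(V, v) = Mul(v, Pow(Pow(Add(5, V), 2), -1)) = Mul(v, Pow(Add(5, V), -2)))
Pow(Add(Function('l')(188, -247), -59849), -1) = Pow(Add(Mul(-247, Pow(Add(5, 188), -2)), -59849), -1) = Pow(Add(Mul(-247, Pow(193, -2)), -59849), -1) = Pow(Add(Mul(-247, Rational(1, 37249)), -59849), -1) = Pow(Add(Rational(-247, 37249), -59849), -1) = Pow(Rational(-2229315648, 37249), -1) = Rational(-37249, 2229315648)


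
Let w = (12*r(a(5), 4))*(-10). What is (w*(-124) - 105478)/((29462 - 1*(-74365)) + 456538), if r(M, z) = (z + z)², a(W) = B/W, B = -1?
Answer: 846842/560365 ≈ 1.5112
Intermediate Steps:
a(W) = -1/W
r(M, z) = 4*z² (r(M, z) = (2*z)² = 4*z²)
w = -7680 (w = (12*(4*4²))*(-10) = (12*(4*16))*(-10) = (12*64)*(-10) = 768*(-10) = -7680)
(w*(-124) - 105478)/((29462 - 1*(-74365)) + 456538) = (-7680*(-124) - 105478)/((29462 - 1*(-74365)) + 456538) = (952320 - 105478)/((29462 + 74365) + 456538) = 846842/(103827 + 456538) = 846842/560365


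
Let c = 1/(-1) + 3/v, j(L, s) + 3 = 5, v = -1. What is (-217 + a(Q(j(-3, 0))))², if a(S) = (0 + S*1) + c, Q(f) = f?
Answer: 47961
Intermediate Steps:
j(L, s) = 2 (j(L, s) = -3 + 5 = 2)
c = -4 (c = 1/(-1) + 3/(-1) = 1*(-1) + 3*(-1) = -1 - 3 = -4)
a(S) = -4 + S (a(S) = (0 + S*1) - 4 = (0 + S) - 4 = S - 4 = -4 + S)
(-217 + a(Q(j(-3, 0))))² = (-217 + (-4 + 2))² = (-217 - 2)² = (-219)² = 47961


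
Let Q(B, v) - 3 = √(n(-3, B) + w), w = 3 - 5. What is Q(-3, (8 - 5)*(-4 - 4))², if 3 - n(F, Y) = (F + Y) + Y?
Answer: (3 + √10)² ≈ 37.974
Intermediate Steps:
w = -2
n(F, Y) = 3 - F - 2*Y (n(F, Y) = 3 - ((F + Y) + Y) = 3 - (F + 2*Y) = 3 + (-F - 2*Y) = 3 - F - 2*Y)
Q(B, v) = 3 + √(4 - 2*B) (Q(B, v) = 3 + √((3 - 1*(-3) - 2*B) - 2) = 3 + √((3 + 3 - 2*B) - 2) = 3 + √((6 - 2*B) - 2) = 3 + √(4 - 2*B))
Q(-3, (8 - 5)*(-4 - 4))² = (3 + √(4 - 2*(-3)))² = (3 + √(4 + 6))² = (3 + √10)²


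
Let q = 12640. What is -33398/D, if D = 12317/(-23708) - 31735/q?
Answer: 500417463488/45403013 ≈ 11022.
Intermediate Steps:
D = -45403013/14983456 (D = 12317/(-23708) - 31735/12640 = 12317*(-1/23708) - 31735*1/12640 = -12317/23708 - 6347/2528 = -45403013/14983456 ≈ -3.0302)
-33398/D = -33398/(-45403013/14983456) = -33398*(-14983456/45403013) = 500417463488/45403013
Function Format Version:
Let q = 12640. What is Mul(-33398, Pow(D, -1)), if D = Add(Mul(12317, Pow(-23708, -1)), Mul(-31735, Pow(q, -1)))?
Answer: Rational(500417463488, 45403013) ≈ 11022.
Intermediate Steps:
D = Rational(-45403013, 14983456) (D = Add(Mul(12317, Pow(-23708, -1)), Mul(-31735, Pow(12640, -1))) = Add(Mul(12317, Rational(-1, 23708)), Mul(-31735, Rational(1, 12640))) = Add(Rational(-12317, 23708), Rational(-6347, 2528)) = Rational(-45403013, 14983456) ≈ -3.0302)
Mul(-33398, Pow(D, -1)) = Mul(-33398, Pow(Rational(-45403013, 14983456), -1)) = Mul(-33398, Rational(-14983456, 45403013)) = Rational(500417463488, 45403013)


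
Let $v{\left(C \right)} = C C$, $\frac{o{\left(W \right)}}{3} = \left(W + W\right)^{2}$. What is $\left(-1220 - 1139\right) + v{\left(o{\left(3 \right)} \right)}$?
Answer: $9305$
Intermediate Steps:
$o{\left(W \right)} = 12 W^{2}$ ($o{\left(W \right)} = 3 \left(W + W\right)^{2} = 3 \left(2 W\right)^{2} = 3 \cdot 4 W^{2} = 12 W^{2}$)
$v{\left(C \right)} = C^{2}$
$\left(-1220 - 1139\right) + v{\left(o{\left(3 \right)} \right)} = \left(-1220 - 1139\right) + \left(12 \cdot 3^{2}\right)^{2} = \left(-1220 - 1139\right) + \left(12 \cdot 9\right)^{2} = -2359 + 108^{2} = -2359 + 11664 = 9305$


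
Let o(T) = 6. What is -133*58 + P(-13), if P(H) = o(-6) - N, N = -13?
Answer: -7695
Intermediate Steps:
P(H) = 19 (P(H) = 6 - 1*(-13) = 6 + 13 = 19)
-133*58 + P(-13) = -133*58 + 19 = -7714 + 19 = -7695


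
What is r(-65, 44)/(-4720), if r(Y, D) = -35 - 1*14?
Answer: 49/4720 ≈ 0.010381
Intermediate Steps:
r(Y, D) = -49 (r(Y, D) = -35 - 14 = -49)
r(-65, 44)/(-4720) = -49/(-4720) = -49*(-1/4720) = 49/4720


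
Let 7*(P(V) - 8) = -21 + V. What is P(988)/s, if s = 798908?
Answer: 93/508396 ≈ 0.00018293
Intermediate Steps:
P(V) = 5 + V/7 (P(V) = 8 + (-21 + V)/7 = 8 + (-3 + V/7) = 5 + V/7)
P(988)/s = (5 + (⅐)*988)/798908 = (5 + 988/7)*(1/798908) = (1023/7)*(1/798908) = 93/508396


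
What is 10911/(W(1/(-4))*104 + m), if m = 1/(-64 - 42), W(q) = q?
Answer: -385522/919 ≈ -419.50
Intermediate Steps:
m = -1/106 (m = 1/(-106) = -1/106 ≈ -0.0094340)
10911/(W(1/(-4))*104 + m) = 10911/(104/(-4) - 1/106) = 10911/(-¼*104 - 1/106) = 10911/(-26 - 1/106) = 10911/(-2757/106) = 10911*(-106/2757) = -385522/919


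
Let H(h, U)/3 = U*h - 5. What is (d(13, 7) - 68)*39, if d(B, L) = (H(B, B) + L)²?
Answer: 9708387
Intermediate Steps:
H(h, U) = -15 + 3*U*h (H(h, U) = 3*(U*h - 5) = 3*(-5 + U*h) = -15 + 3*U*h)
d(B, L) = (-15 + L + 3*B²)² (d(B, L) = ((-15 + 3*B*B) + L)² = ((-15 + 3*B²) + L)² = (-15 + L + 3*B²)²)
(d(13, 7) - 68)*39 = ((-15 + 7 + 3*13²)² - 68)*39 = ((-15 + 7 + 3*169)² - 68)*39 = ((-15 + 7 + 507)² - 68)*39 = (499² - 68)*39 = (249001 - 68)*39 = 248933*39 = 9708387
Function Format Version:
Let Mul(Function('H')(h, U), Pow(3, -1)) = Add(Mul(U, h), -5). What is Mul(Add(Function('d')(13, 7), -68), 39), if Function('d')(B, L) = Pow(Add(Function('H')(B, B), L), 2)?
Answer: 9708387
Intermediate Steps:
Function('H')(h, U) = Add(-15, Mul(3, U, h)) (Function('H')(h, U) = Mul(3, Add(Mul(U, h), -5)) = Mul(3, Add(-5, Mul(U, h))) = Add(-15, Mul(3, U, h)))
Function('d')(B, L) = Pow(Add(-15, L, Mul(3, Pow(B, 2))), 2) (Function('d')(B, L) = Pow(Add(Add(-15, Mul(3, B, B)), L), 2) = Pow(Add(Add(-15, Mul(3, Pow(B, 2))), L), 2) = Pow(Add(-15, L, Mul(3, Pow(B, 2))), 2))
Mul(Add(Function('d')(13, 7), -68), 39) = Mul(Add(Pow(Add(-15, 7, Mul(3, Pow(13, 2))), 2), -68), 39) = Mul(Add(Pow(Add(-15, 7, Mul(3, 169)), 2), -68), 39) = Mul(Add(Pow(Add(-15, 7, 507), 2), -68), 39) = Mul(Add(Pow(499, 2), -68), 39) = Mul(Add(249001, -68), 39) = Mul(248933, 39) = 9708387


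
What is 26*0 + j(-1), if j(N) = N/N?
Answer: 1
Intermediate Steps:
j(N) = 1
26*0 + j(-1) = 26*0 + 1 = 0 + 1 = 1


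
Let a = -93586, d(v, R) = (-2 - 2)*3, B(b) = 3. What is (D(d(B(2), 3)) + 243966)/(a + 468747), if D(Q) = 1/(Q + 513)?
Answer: 122226967/187955661 ≈ 0.65030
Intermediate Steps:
d(v, R) = -12 (d(v, R) = -4*3 = -12)
D(Q) = 1/(513 + Q)
(D(d(B(2), 3)) + 243966)/(a + 468747) = (1/(513 - 12) + 243966)/(-93586 + 468747) = (1/501 + 243966)/375161 = (1/501 + 243966)*(1/375161) = (122226967/501)*(1/375161) = 122226967/187955661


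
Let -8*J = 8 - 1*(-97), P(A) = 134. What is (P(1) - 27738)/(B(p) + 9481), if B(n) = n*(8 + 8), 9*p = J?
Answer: -82812/28373 ≈ -2.9187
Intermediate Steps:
J = -105/8 (J = -(8 - 1*(-97))/8 = -(8 + 97)/8 = -⅛*105 = -105/8 ≈ -13.125)
p = -35/24 (p = (⅑)*(-105/8) = -35/24 ≈ -1.4583)
B(n) = 16*n (B(n) = n*16 = 16*n)
(P(1) - 27738)/(B(p) + 9481) = (134 - 27738)/(16*(-35/24) + 9481) = -27604/(-70/3 + 9481) = -27604/28373/3 = -27604*3/28373 = -82812/28373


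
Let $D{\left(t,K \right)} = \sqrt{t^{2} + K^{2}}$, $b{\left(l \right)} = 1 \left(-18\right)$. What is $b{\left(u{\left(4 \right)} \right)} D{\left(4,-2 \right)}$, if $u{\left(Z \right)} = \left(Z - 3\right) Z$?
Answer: $- 36 \sqrt{5} \approx -80.498$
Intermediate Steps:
$u{\left(Z \right)} = Z \left(-3 + Z\right)$ ($u{\left(Z \right)} = \left(-3 + Z\right) Z = Z \left(-3 + Z\right)$)
$b{\left(l \right)} = -18$
$D{\left(t,K \right)} = \sqrt{K^{2} + t^{2}}$
$b{\left(u{\left(4 \right)} \right)} D{\left(4,-2 \right)} = - 18 \sqrt{\left(-2\right)^{2} + 4^{2}} = - 18 \sqrt{4 + 16} = - 18 \sqrt{20} = - 18 \cdot 2 \sqrt{5} = - 36 \sqrt{5}$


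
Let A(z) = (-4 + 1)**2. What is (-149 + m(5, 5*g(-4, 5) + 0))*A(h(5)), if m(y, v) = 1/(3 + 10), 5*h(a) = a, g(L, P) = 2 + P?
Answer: -17424/13 ≈ -1340.3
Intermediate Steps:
h(a) = a/5
A(z) = 9 (A(z) = (-3)**2 = 9)
m(y, v) = 1/13
(-149 + m(5, 5*g(-4, 5) + 0))*A(h(5)) = (-149 + 1/13)*9 = -1936/13*9 = -17424/13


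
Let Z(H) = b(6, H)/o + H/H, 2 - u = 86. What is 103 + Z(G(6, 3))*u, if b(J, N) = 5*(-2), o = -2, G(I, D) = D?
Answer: -401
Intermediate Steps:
u = -84 (u = 2 - 1*86 = 2 - 86 = -84)
b(J, N) = -10
Z(H) = 6 (Z(H) = -10/(-2) + H/H = -10*(-1/2) + 1 = 5 + 1 = 6)
103 + Z(G(6, 3))*u = 103 + 6*(-84) = 103 - 504 = -401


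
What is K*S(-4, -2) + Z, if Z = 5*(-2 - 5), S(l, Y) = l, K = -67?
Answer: 233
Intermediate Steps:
Z = -35 (Z = 5*(-7) = -35)
K*S(-4, -2) + Z = -67*(-4) - 35 = 268 - 35 = 233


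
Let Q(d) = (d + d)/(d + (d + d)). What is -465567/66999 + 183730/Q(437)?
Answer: 6154707946/22333 ≈ 2.7559e+5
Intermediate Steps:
Q(d) = 2/3 (Q(d) = (2*d)/(d + 2*d) = (2*d)/((3*d)) = (2*d)*(1/(3*d)) = 2/3)
-465567/66999 + 183730/Q(437) = -465567/66999 + 183730/(2/3) = -465567*1/66999 + 183730*(3/2) = -155189/22333 + 275595 = 6154707946/22333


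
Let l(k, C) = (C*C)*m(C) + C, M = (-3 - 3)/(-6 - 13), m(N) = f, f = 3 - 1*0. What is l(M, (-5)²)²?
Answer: 3610000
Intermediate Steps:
f = 3 (f = 3 + 0 = 3)
m(N) = 3
M = 6/19 (M = -6/(-19) = -6*(-1/19) = 6/19 ≈ 0.31579)
l(k, C) = C + 3*C² (l(k, C) = (C*C)*3 + C = C²*3 + C = 3*C² + C = C + 3*C²)
l(M, (-5)²)² = ((-5)²*(1 + 3*(-5)²))² = (25*(1 + 3*25))² = (25*(1 + 75))² = (25*76)² = 1900² = 3610000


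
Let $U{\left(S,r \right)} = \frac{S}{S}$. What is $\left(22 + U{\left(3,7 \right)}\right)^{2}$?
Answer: $529$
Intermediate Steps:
$U{\left(S,r \right)} = 1$
$\left(22 + U{\left(3,7 \right)}\right)^{2} = \left(22 + 1\right)^{2} = 23^{2} = 529$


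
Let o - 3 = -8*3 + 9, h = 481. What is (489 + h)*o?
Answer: -11640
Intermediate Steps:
o = -12 (o = 3 + (-8*3 + 9) = 3 + (-24 + 9) = 3 - 15 = -12)
(489 + h)*o = (489 + 481)*(-12) = 970*(-12) = -11640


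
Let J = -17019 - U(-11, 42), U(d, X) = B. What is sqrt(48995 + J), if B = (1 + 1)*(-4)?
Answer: 4*sqrt(1999) ≈ 178.84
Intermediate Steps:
B = -8 (B = 2*(-4) = -8)
U(d, X) = -8
J = -17011 (J = -17019 - 1*(-8) = -17019 + 8 = -17011)
sqrt(48995 + J) = sqrt(48995 - 17011) = sqrt(31984) = 4*sqrt(1999)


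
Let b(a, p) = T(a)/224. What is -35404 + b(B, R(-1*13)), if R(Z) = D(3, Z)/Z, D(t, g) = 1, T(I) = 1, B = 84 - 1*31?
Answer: -7930495/224 ≈ -35404.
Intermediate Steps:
B = 53 (B = 84 - 31 = 53)
R(Z) = 1/Z
b(a, p) = 1/224
-35404 + b(B, R(-1*13)) = -35404 + 1/224 = -7930495/224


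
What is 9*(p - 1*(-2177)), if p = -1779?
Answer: 3582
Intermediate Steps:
9*(p - 1*(-2177)) = 9*(-1779 - 1*(-2177)) = 9*(-1779 + 2177) = 9*398 = 3582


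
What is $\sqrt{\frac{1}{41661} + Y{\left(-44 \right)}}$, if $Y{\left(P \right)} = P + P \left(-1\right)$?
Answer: $\frac{\sqrt{4629}}{13887} \approx 0.0048993$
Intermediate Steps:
$Y{\left(P \right)} = 0$ ($Y{\left(P \right)} = P - P = 0$)
$\sqrt{\frac{1}{41661} + Y{\left(-44 \right)}} = \sqrt{\frac{1}{41661} + 0} = \sqrt{\frac{1}{41661}} = \frac{\sqrt{4629}}{13887}$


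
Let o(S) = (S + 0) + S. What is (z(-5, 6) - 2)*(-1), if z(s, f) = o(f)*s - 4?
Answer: 66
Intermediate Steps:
o(S) = 2*S (o(S) = S + S = 2*S)
z(s, f) = -4 + 2*f*s (z(s, f) = (2*f)*s - 4 = 2*f*s - 4 = -4 + 2*f*s)
(z(-5, 6) - 2)*(-1) = ((-4 + 2*6*(-5)) - 2)*(-1) = ((-4 - 60) - 2)*(-1) = (-64 - 2)*(-1) = -66*(-1) = 66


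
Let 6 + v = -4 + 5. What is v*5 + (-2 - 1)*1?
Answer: -28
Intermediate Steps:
v = -5 (v = -6 + (-4 + 5) = -6 + 1 = -5)
v*5 + (-2 - 1)*1 = -5*5 + (-2 - 1)*1 = -25 - 3*1 = -25 - 3 = -28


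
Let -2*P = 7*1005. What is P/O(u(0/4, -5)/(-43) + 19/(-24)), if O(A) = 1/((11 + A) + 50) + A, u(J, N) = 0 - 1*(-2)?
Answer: 32197076460/7520033 ≈ 4281.5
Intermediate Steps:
u(J, N) = 2 (u(J, N) = 0 + 2 = 2)
O(A) = A + 1/(61 + A) (O(A) = 1/(61 + A) + A = A + 1/(61 + A))
P = -7035/2 (P = -7*1005/2 = -½*7035 = -7035/2 ≈ -3517.5)
P/O(u(0/4, -5)/(-43) + 19/(-24)) = -7035*(61 + (2/(-43) + 19/(-24)))/(1 + (2/(-43) + 19/(-24))² + 61*(2/(-43) + 19/(-24)))/2 = -7035*(61 + (2*(-1/43) + 19*(-1/24)))/(1 + (2*(-1/43) + 19*(-1/24))² + 61*(2*(-1/43) + 19*(-1/24)))/2 = -7035*(61 + (-2/43 - 19/24))/(1 + (-2/43 - 19/24)² + 61*(-2/43 - 19/24))/2 = -7035*(61 - 865/1032)/(1 + (-865/1032)² + 61*(-865/1032))/2 = -7035*62087/(1032*(1 + 748225/1065024 - 52765/1032))/2 = -7035/(2*((1032/62087)*(-52640231/1065024))) = -7035/(2*(-52640231/64073784)) = -7035/2*(-64073784/52640231) = 32197076460/7520033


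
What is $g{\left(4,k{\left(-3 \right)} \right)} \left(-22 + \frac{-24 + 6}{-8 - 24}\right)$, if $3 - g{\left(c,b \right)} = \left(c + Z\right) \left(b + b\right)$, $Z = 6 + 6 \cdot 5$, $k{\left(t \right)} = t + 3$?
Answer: $- \frac{1029}{16} \approx -64.313$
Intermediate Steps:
$k{\left(t \right)} = 3 + t$
$Z = 36$ ($Z = 6 + 30 = 36$)
$g{\left(c,b \right)} = 3 - 2 b \left(36 + c\right)$ ($g{\left(c,b \right)} = 3 - \left(c + 36\right) \left(b + b\right) = 3 - \left(36 + c\right) 2 b = 3 - 2 b \left(36 + c\right)$)
$g{\left(4,k{\left(-3 \right)} \right)} \left(-22 + \frac{-24 + 6}{-8 - 24}\right) = \left(3 - 72 \left(3 - 3\right) - 2 \left(3 - 3\right) 4\right) \left(-22 + \frac{-24 + 6}{-8 - 24}\right) = \left(3 - 0 - 0 \cdot 4\right) \left(-22 - \frac{18}{-32}\right) = \left(3 + 0 + 0\right) \left(-22 - - \frac{9}{16}\right) = 3 \left(-22 + \frac{9}{16}\right) = 3 \left(- \frac{343}{16}\right) = - \frac{1029}{16}$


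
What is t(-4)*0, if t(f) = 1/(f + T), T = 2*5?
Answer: 0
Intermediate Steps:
T = 10
t(f) = 1/(10 + f) (t(f) = 1/(f + 10) = 1/(10 + f))
t(-4)*0 = 0/(10 - 4) = 0/6 = (⅙)*0 = 0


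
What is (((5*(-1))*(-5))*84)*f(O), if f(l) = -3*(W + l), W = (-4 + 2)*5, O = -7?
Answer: 107100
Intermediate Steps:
W = -10 (W = -2*5 = -10)
f(l) = 30 - 3*l (f(l) = -3*(-10 + l) = 30 - 3*l)
(((5*(-1))*(-5))*84)*f(O) = (((5*(-1))*(-5))*84)*(30 - 3*(-7)) = (-5*(-5)*84)*(30 + 21) = (25*84)*51 = 2100*51 = 107100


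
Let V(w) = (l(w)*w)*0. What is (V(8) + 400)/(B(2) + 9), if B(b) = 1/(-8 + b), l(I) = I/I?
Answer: 2400/53 ≈ 45.283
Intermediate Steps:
l(I) = 1
V(w) = 0 (V(w) = (1*w)*0 = w*0 = 0)
(V(8) + 400)/(B(2) + 9) = (0 + 400)/(1/(-8 + 2) + 9) = 400/(1/(-6) + 9) = 400/(-⅙ + 9) = 400/(53/6) = 400*(6/53) = 2400/53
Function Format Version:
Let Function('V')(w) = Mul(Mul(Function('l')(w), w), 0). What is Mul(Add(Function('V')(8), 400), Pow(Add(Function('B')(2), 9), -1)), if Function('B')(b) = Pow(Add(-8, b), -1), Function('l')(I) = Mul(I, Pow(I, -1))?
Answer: Rational(2400, 53) ≈ 45.283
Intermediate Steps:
Function('l')(I) = 1
Function('V')(w) = 0 (Function('V')(w) = Mul(Mul(1, w), 0) = Mul(w, 0) = 0)
Mul(Add(Function('V')(8), 400), Pow(Add(Function('B')(2), 9), -1)) = Mul(Add(0, 400), Pow(Add(Pow(Add(-8, 2), -1), 9), -1)) = Mul(400, Pow(Add(Pow(-6, -1), 9), -1)) = Mul(400, Pow(Add(Rational(-1, 6), 9), -1)) = Mul(400, Pow(Rational(53, 6), -1)) = Mul(400, Rational(6, 53)) = Rational(2400, 53)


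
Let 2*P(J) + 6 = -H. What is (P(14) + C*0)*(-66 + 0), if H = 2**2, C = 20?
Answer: 330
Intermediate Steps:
H = 4
P(J) = -5 (P(J) = -3 + (-1*4)/2 = -3 + (1/2)*(-4) = -3 - 2 = -5)
(P(14) + C*0)*(-66 + 0) = (-5 + 20*0)*(-66 + 0) = (-5 + 0)*(-66) = -5*(-66) = 330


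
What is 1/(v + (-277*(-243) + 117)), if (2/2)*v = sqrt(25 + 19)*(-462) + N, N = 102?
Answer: 11255/758484894 + 77*sqrt(11)/379242447 ≈ 1.5512e-5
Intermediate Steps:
v = 102 - 924*sqrt(11) (v = sqrt(25 + 19)*(-462) + 102 = sqrt(44)*(-462) + 102 = (2*sqrt(11))*(-462) + 102 = -924*sqrt(11) + 102 = 102 - 924*sqrt(11) ≈ -2962.6)
1/(v + (-277*(-243) + 117)) = 1/((102 - 924*sqrt(11)) + (-277*(-243) + 117)) = 1/((102 - 924*sqrt(11)) + (67311 + 117)) = 1/((102 - 924*sqrt(11)) + 67428) = 1/(67530 - 924*sqrt(11))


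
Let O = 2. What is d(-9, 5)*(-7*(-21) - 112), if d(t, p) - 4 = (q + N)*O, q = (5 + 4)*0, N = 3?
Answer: 350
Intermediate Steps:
q = 0 (q = 9*0 = 0)
d(t, p) = 10 (d(t, p) = 4 + (0 + 3)*2 = 4 + 3*2 = 4 + 6 = 10)
d(-9, 5)*(-7*(-21) - 112) = 10*(-7*(-21) - 112) = 10*(147 - 112) = 10*35 = 350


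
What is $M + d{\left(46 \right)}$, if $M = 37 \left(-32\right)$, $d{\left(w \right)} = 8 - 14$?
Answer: $-1190$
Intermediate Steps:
$d{\left(w \right)} = -6$ ($d{\left(w \right)} = 8 - 14 = -6$)
$M = -1184$
$M + d{\left(46 \right)} = -1184 - 6 = -1190$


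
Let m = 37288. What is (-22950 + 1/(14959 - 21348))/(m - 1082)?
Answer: -146627551/231320134 ≈ -0.63387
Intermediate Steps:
(-22950 + 1/(14959 - 21348))/(m - 1082) = (-22950 + 1/(14959 - 21348))/(37288 - 1082) = (-22950 + 1/(-6389))/36206 = (-22950 - 1/6389)*(1/36206) = -146627551/6389*1/36206 = -146627551/231320134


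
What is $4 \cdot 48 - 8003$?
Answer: $-7811$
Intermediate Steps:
$4 \cdot 48 - 8003 = 192 - 8003 = -7811$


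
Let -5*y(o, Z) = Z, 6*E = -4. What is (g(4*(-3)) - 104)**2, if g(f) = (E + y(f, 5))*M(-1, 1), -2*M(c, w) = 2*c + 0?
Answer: 100489/9 ≈ 11165.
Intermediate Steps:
E = -2/3 (E = (1/6)*(-4) = -2/3 ≈ -0.66667)
y(o, Z) = -Z/5
M(c, w) = -c (M(c, w) = -(2*c + 0)/2 = -c)
g(f) = -5/3 (g(f) = (-2/3 - 1/5*5)*(-1*(-1)) = (-2/3 - 1)*1 = -5/3*1 = -5/3)
(g(4*(-3)) - 104)**2 = (-5/3 - 104)**2 = (-317/3)**2 = 100489/9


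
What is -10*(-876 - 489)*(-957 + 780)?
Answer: -2416050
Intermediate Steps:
-10*(-876 - 489)*(-957 + 780) = -(-13650)*(-177) = -10*241605 = -2416050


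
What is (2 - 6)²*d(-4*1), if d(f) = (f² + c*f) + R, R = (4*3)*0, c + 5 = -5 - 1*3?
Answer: 1088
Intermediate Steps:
c = -13 (c = -5 + (-5 - 1*3) = -5 + (-5 - 3) = -5 - 8 = -13)
R = 0 (R = 12*0 = 0)
d(f) = f² - 13*f (d(f) = (f² - 13*f) + 0 = f² - 13*f)
(2 - 6)²*d(-4*1) = (2 - 6)²*((-4*1)*(-13 - 4*1)) = (-4)²*(-4*(-13 - 4)) = 16*(-4*(-17)) = 16*68 = 1088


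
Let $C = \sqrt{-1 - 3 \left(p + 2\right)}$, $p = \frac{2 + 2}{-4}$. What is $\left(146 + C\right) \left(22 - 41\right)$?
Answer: $-2774 - 38 i \approx -2774.0 - 38.0 i$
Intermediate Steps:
$p = -1$ ($p = 4 \left(- \frac{1}{4}\right) = -1$)
$C = 2 i$ ($C = \sqrt{-1 - 3 \left(-1 + 2\right)} = \sqrt{-1 - 3} = \sqrt{-4} = 2 i \approx 2.0 i$)
$\left(146 + C\right) \left(22 - 41\right) = \left(146 + 2 i\right) \left(22 - 41\right) = \left(146 + 2 i\right) \left(-19\right) = -2774 - 38 i$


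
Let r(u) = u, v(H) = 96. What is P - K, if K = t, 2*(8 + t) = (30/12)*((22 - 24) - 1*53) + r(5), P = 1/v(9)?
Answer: 7129/96 ≈ 74.260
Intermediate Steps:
P = 1/96 ≈ 0.010417
t = -297/4 (t = -8 + ((30/12)*((22 - 24) - 1*53) + 5)/2 = -8 + ((30*(1/12))*(-2 - 53) + 5)/2 = -8 + ((5/2)*(-55) + 5)/2 = -8 + (-275/2 + 5)/2 = -8 + (½)*(-265/2) = -8 - 265/4 = -297/4 ≈ -74.250)
K = -297/4 ≈ -74.250
P - K = 1/96 - 1*(-297/4) = 1/96 + 297/4 = 7129/96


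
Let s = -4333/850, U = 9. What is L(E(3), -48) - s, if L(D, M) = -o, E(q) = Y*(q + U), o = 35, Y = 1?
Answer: -25417/850 ≈ -29.902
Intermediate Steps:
E(q) = 9 + q (E(q) = 1*(q + 9) = 1*(9 + q) = 9 + q)
s = -4333/850 (s = -4333*1/850 = -4333/850 ≈ -5.0976)
L(D, M) = -35 (L(D, M) = -1*35 = -35)
L(E(3), -48) - s = -35 - 1*(-4333/850) = -35 + 4333/850 = -25417/850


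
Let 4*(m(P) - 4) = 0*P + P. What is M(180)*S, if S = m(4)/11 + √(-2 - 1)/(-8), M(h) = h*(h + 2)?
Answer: 163800/11 - 4095*I*√3 ≈ 14891.0 - 7092.8*I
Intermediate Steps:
m(P) = 4 + P/4 (m(P) = 4 + (0*P + P)/4 = 4 + (0 + P)/4 = 4 + P/4)
M(h) = h*(2 + h)
S = 5/11 - I*√3/8 (S = (4 + (¼)*4)/11 + √(-2 - 1)/(-8) = (4 + 1)*(1/11) + √(-3)*(-⅛) = 5*(1/11) + (I*√3)*(-⅛) = 5/11 - I*√3/8 ≈ 0.45455 - 0.21651*I)
M(180)*S = (180*(2 + 180))*(5/11 - I*√3/8) = (180*182)*(5/11 - I*√3/8) = 32760*(5/11 - I*√3/8) = 163800/11 - 4095*I*√3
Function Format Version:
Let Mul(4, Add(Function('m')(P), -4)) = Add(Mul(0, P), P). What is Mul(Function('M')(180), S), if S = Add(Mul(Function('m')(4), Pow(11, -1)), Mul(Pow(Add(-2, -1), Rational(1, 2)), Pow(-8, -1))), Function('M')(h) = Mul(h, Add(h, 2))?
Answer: Add(Rational(163800, 11), Mul(-4095, I, Pow(3, Rational(1, 2)))) ≈ Add(14891., Mul(-7092.8, I))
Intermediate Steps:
Function('m')(P) = Add(4, Mul(Rational(1, 4), P)) (Function('m')(P) = Add(4, Mul(Rational(1, 4), Add(Mul(0, P), P))) = Add(4, Mul(Rational(1, 4), Add(0, P))) = Add(4, Mul(Rational(1, 4), P)))
Function('M')(h) = Mul(h, Add(2, h))
S = Add(Rational(5, 11), Mul(Rational(-1, 8), I, Pow(3, Rational(1, 2)))) (S = Add(Mul(Add(4, Mul(Rational(1, 4), 4)), Pow(11, -1)), Mul(Pow(Add(-2, -1), Rational(1, 2)), Pow(-8, -1))) = Add(Mul(Add(4, 1), Rational(1, 11)), Mul(Pow(-3, Rational(1, 2)), Rational(-1, 8))) = Add(Mul(5, Rational(1, 11)), Mul(Mul(I, Pow(3, Rational(1, 2))), Rational(-1, 8))) = Add(Rational(5, 11), Mul(Rational(-1, 8), I, Pow(3, Rational(1, 2)))) ≈ Add(0.45455, Mul(-0.21651, I)))
Mul(Function('M')(180), S) = Mul(Mul(180, Add(2, 180)), Add(Rational(5, 11), Mul(Rational(-1, 8), I, Pow(3, Rational(1, 2))))) = Mul(Mul(180, 182), Add(Rational(5, 11), Mul(Rational(-1, 8), I, Pow(3, Rational(1, 2))))) = Mul(32760, Add(Rational(5, 11), Mul(Rational(-1, 8), I, Pow(3, Rational(1, 2))))) = Add(Rational(163800, 11), Mul(-4095, I, Pow(3, Rational(1, 2))))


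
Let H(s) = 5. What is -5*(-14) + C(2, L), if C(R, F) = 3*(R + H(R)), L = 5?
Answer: 91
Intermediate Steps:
C(R, F) = 15 + 3*R (C(R, F) = 3*(R + 5) = 3*(5 + R) = 15 + 3*R)
-5*(-14) + C(2, L) = -5*(-14) + (15 + 3*2) = 70 + (15 + 6) = 70 + 21 = 91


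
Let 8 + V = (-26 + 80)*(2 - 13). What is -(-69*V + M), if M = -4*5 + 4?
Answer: -41522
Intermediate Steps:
V = -602 (V = -8 + (-26 + 80)*(2 - 13) = -8 + 54*(-11) = -8 - 594 = -602)
M = -16 (M = -20 + 4 = -16)
-(-69*V + M) = -(-69*(-602) - 16) = -(41538 - 16) = -1*41522 = -41522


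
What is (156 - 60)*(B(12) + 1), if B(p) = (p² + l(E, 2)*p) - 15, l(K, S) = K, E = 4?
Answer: 17088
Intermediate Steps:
B(p) = -15 + p² + 4*p (B(p) = (p² + 4*p) - 15 = -15 + p² + 4*p)
(156 - 60)*(B(12) + 1) = (156 - 60)*((-15 + 12² + 4*12) + 1) = 96*((-15 + 144 + 48) + 1) = 96*(177 + 1) = 96*178 = 17088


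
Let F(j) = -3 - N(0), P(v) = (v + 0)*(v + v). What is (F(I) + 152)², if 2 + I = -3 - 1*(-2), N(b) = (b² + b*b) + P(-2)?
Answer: 19881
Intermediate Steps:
P(v) = 2*v² (P(v) = v*(2*v) = 2*v²)
N(b) = 8 + 2*b² (N(b) = (b² + b*b) + 2*(-2)² = (b² + b²) + 2*4 = 2*b² + 8 = 8 + 2*b²)
I = -3 (I = -2 + (-3 - 1*(-2)) = -2 + (-3 + 2) = -2 - 1 = -3)
F(j) = -11 (F(j) = -3 - (8 + 2*0²) = -3 - (8 + 2*0) = -3 - (8 + 0) = -3 - 1*8 = -3 - 8 = -11)
(F(I) + 152)² = (-11 + 152)² = 141² = 19881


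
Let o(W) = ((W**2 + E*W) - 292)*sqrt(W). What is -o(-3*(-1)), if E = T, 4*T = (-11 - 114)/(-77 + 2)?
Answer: 1127*sqrt(3)/4 ≈ 488.01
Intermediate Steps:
T = 5/12 (T = ((-11 - 114)/(-77 + 2))/4 = (-125/(-75))/4 = (-125*(-1/75))/4 = (1/4)*(5/3) = 5/12 ≈ 0.41667)
E = 5/12 ≈ 0.41667
o(W) = sqrt(W)*(-292 + W**2 + 5*W/12) (o(W) = ((W**2 + 5*W/12) - 292)*sqrt(W) = (-292 + W**2 + 5*W/12)*sqrt(W) = sqrt(W)*(-292 + W**2 + 5*W/12))
-o(-3*(-1)) = -sqrt(-3*(-1))*(-292 + (-3*(-1))**2 + 5*(-3*(-1))/12) = -sqrt(3)*(-292 + 3**2 + (5/12)*3) = -sqrt(3)*(-292 + 9 + 5/4) = -sqrt(3)*(-1127)/4 = -(-1127)*sqrt(3)/4 = 1127*sqrt(3)/4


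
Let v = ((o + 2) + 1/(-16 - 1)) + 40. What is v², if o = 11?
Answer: 810000/289 ≈ 2802.8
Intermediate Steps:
v = 900/17 (v = ((11 + 2) + 1/(-16 - 1)) + 40 = (13 + 1/(-17)) + 40 = (13 - 1/17) + 40 = 220/17 + 40 = 900/17 ≈ 52.941)
v² = (900/17)² = 810000/289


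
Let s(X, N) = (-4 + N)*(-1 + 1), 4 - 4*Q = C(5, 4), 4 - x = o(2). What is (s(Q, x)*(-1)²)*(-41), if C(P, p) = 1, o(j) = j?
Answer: 0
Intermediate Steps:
x = 2 (x = 4 - 1*2 = 4 - 2 = 2)
Q = ¾ (Q = 1 - ¼*1 = 1 - ¼ = ¾ ≈ 0.75000)
s(X, N) = 0 (s(X, N) = (-4 + N)*0 = 0)
(s(Q, x)*(-1)²)*(-41) = (0*(-1)²)*(-41) = (0*1)*(-41) = 0*(-41) = 0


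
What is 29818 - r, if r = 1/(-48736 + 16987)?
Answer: 946691683/31749 ≈ 29818.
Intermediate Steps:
r = -1/31749 (r = 1/(-31749) = -1/31749 ≈ -3.1497e-5)
29818 - r = 29818 - 1*(-1/31749) = 29818 + 1/31749 = 946691683/31749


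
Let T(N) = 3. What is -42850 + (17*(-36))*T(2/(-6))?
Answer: -44686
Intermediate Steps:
-42850 + (17*(-36))*T(2/(-6)) = -42850 + (17*(-36))*3 = -42850 - 612*3 = -42850 - 1836 = -44686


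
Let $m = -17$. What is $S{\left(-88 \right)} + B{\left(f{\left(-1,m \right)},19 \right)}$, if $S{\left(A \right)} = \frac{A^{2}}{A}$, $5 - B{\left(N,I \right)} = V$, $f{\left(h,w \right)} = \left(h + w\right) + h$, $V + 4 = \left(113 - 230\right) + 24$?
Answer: $14$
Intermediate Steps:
$V = -97$ ($V = -4 + \left(\left(113 - 230\right) + 24\right) = -4 + \left(-117 + 24\right) = -4 - 93 = -97$)
$f{\left(h,w \right)} = w + 2 h$
$B{\left(N,I \right)} = 102$ ($B{\left(N,I \right)} = 5 - -97 = 5 + 97 = 102$)
$S{\left(A \right)} = A$
$S{\left(-88 \right)} + B{\left(f{\left(-1,m \right)},19 \right)} = -88 + 102 = 14$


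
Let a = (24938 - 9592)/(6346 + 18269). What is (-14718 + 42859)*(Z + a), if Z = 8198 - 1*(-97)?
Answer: 5746301332711/24615 ≈ 2.3345e+8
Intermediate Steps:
Z = 8295 (Z = 8198 + 97 = 8295)
a = 15346/24615 ≈ 0.62344
(-14718 + 42859)*(Z + a) = (-14718 + 42859)*(8295 + 15346/24615) = 28141*(204196771/24615) = 5746301332711/24615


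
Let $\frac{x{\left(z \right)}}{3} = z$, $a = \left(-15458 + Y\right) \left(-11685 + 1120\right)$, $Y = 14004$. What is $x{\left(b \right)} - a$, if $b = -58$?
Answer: $-15361684$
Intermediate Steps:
$a = 15361510$ ($a = \left(-15458 + 14004\right) \left(-11685 + 1120\right) = \left(-1454\right) \left(-10565\right) = 15361510$)
$x{\left(z \right)} = 3 z$
$x{\left(b \right)} - a = 3 \left(-58\right) - 15361510 = -174 - 15361510 = -15361684$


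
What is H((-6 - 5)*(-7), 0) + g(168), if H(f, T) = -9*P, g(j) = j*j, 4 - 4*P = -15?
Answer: 112725/4 ≈ 28181.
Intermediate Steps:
P = 19/4 (P = 1 - ¼*(-15) = 1 + 15/4 = 19/4 ≈ 4.7500)
g(j) = j²
H(f, T) = -171/4 (H(f, T) = -9*19/4 = -171/4)
H((-6 - 5)*(-7), 0) + g(168) = -171/4 + 168² = -171/4 + 28224 = 112725/4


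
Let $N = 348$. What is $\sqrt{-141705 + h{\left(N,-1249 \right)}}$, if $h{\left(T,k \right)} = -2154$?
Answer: $i \sqrt{143859} \approx 379.29 i$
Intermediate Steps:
$\sqrt{-141705 + h{\left(N,-1249 \right)}} = \sqrt{-141705 - 2154} = \sqrt{-143859} = i \sqrt{143859}$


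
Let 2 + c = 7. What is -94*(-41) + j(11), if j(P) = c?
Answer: 3859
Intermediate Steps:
c = 5 (c = -2 + 7 = 5)
j(P) = 5
-94*(-41) + j(11) = -94*(-41) + 5 = 3854 + 5 = 3859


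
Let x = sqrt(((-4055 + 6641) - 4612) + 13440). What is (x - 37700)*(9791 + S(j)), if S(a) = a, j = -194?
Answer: -361806900 + 9597*sqrt(11414) ≈ -3.6078e+8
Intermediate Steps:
x = sqrt(11414) (x = sqrt((2586 - 4612) + 13440) = sqrt(-2026 + 13440) = sqrt(11414) ≈ 106.84)
(x - 37700)*(9791 + S(j)) = (sqrt(11414) - 37700)*(9791 - 194) = (-37700 + sqrt(11414))*9597 = -361806900 + 9597*sqrt(11414)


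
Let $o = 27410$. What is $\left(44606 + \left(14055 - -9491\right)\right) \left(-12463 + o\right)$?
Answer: $1018667944$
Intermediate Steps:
$\left(44606 + \left(14055 - -9491\right)\right) \left(-12463 + o\right) = \left(44606 + \left(14055 - -9491\right)\right) \left(-12463 + 27410\right) = \left(44606 + \left(14055 + 9491\right)\right) 14947 = \left(44606 + 23546\right) 14947 = 68152 \cdot 14947 = 1018667944$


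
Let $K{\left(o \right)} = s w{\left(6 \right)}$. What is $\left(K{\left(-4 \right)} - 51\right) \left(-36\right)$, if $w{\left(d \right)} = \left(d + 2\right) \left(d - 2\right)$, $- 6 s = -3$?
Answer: $1260$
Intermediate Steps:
$s = \frac{1}{2}$ ($s = \left(- \frac{1}{6}\right) \left(-3\right) = \frac{1}{2} \approx 0.5$)
$w{\left(d \right)} = \left(-2 + d\right) \left(2 + d\right)$ ($w{\left(d \right)} = \left(2 + d\right) \left(-2 + d\right) = \left(-2 + d\right) \left(2 + d\right)$)
$K{\left(o \right)} = 16$ ($K{\left(o \right)} = \frac{-4 + 6^{2}}{2} = \frac{-4 + 36}{2} = \frac{1}{2} \cdot 32 = 16$)
$\left(K{\left(-4 \right)} - 51\right) \left(-36\right) = \left(16 - 51\right) \left(-36\right) = \left(-35\right) \left(-36\right) = 1260$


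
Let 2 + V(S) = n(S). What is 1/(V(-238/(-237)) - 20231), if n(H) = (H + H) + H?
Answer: -79/1598169 ≈ -4.9432e-5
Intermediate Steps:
n(H) = 3*H (n(H) = 2*H + H = 3*H)
V(S) = -2 + 3*S
1/(V(-238/(-237)) - 20231) = 1/((-2 + 3*(-238/(-237))) - 20231) = 1/((-2 + 3*(-238*(-1/237))) - 20231) = 1/((-2 + 3*(238/237)) - 20231) = 1/((-2 + 238/79) - 20231) = 1/(80/79 - 20231) = 1/(-1598169/79) = -79/1598169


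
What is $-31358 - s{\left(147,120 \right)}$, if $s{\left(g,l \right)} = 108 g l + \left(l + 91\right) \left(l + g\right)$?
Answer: $-1992815$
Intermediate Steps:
$s{\left(g,l \right)} = \left(91 + l\right) \left(g + l\right) + 108 g l$ ($s{\left(g,l \right)} = 108 g l + \left(91 + l\right) \left(g + l\right) = \left(91 + l\right) \left(g + l\right) + 108 g l$)
$-31358 - s{\left(147,120 \right)} = -31358 - \left(120^{2} + 91 \cdot 147 + 91 \cdot 120 + 109 \cdot 147 \cdot 120\right) = -31358 - \left(14400 + 13377 + 10920 + 1922760\right) = -31358 - 1961457 = -1992815$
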